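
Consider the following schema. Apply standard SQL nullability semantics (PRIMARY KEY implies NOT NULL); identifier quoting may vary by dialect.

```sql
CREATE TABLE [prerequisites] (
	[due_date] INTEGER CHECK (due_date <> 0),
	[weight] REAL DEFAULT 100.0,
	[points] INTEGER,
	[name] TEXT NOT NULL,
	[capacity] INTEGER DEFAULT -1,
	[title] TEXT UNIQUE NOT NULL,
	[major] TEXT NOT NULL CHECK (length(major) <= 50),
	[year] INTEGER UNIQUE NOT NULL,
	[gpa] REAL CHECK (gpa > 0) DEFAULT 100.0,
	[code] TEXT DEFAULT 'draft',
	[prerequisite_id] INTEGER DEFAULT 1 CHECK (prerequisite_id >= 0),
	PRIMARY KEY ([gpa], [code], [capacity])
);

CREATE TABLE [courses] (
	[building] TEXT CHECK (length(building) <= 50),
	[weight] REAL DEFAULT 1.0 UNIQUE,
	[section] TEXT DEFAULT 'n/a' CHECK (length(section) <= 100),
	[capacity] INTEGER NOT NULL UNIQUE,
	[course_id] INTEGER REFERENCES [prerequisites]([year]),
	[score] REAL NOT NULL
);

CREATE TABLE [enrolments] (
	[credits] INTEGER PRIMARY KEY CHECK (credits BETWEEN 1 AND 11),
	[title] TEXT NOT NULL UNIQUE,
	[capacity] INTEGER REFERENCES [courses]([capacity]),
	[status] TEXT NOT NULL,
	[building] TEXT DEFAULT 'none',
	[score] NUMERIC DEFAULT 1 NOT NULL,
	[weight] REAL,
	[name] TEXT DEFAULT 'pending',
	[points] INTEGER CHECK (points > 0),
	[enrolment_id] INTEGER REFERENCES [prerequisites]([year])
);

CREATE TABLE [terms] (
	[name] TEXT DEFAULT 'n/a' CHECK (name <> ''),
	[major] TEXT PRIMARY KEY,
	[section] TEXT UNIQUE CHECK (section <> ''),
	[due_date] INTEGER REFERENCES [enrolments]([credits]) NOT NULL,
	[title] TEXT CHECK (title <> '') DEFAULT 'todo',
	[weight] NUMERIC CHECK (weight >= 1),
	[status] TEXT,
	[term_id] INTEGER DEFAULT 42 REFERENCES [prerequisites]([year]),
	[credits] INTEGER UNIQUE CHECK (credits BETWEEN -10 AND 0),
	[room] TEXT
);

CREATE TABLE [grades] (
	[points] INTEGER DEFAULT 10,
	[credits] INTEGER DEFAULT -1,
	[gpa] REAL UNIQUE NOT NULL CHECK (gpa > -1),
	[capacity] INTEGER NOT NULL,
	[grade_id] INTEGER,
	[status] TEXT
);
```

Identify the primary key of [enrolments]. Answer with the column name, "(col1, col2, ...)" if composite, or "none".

credits is declared PRIMARY KEY inline on the column.

credits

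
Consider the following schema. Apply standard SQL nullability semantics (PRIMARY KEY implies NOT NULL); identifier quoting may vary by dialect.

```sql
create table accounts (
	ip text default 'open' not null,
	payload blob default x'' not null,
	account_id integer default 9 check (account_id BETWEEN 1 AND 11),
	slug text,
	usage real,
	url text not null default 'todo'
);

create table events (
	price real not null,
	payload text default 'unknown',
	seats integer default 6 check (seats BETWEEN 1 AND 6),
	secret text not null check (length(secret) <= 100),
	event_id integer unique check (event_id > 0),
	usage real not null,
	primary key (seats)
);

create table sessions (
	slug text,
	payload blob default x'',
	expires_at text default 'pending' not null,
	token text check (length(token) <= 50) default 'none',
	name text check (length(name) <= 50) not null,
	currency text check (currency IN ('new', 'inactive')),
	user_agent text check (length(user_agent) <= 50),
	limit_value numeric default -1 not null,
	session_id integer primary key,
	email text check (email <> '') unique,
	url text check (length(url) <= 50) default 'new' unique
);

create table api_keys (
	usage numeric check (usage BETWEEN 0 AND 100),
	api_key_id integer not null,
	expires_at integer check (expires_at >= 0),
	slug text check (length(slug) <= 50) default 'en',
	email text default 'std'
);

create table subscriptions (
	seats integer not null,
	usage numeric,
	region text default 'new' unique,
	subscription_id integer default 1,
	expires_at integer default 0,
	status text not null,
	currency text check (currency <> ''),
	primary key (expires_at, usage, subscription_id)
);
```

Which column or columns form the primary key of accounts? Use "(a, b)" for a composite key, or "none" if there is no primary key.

none

No column is declared PRIMARY KEY inline, and there is no table-level PRIMARY KEY clause in accounts.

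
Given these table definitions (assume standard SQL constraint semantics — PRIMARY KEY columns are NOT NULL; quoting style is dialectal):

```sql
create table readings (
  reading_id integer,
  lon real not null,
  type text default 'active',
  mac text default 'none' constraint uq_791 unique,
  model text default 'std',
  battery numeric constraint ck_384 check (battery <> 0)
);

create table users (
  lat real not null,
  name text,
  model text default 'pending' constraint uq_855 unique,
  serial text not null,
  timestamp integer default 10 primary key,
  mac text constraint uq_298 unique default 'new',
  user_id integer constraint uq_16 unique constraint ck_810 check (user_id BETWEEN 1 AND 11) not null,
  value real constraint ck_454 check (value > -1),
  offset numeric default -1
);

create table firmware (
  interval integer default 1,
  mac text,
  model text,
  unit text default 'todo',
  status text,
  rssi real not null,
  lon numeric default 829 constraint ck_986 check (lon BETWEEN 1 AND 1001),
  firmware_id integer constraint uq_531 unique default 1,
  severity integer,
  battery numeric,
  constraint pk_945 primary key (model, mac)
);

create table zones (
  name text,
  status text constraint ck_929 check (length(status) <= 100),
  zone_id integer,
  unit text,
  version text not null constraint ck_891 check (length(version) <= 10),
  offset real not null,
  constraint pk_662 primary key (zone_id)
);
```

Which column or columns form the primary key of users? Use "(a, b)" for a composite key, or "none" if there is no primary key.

timestamp is declared PRIMARY KEY inline on the column.

timestamp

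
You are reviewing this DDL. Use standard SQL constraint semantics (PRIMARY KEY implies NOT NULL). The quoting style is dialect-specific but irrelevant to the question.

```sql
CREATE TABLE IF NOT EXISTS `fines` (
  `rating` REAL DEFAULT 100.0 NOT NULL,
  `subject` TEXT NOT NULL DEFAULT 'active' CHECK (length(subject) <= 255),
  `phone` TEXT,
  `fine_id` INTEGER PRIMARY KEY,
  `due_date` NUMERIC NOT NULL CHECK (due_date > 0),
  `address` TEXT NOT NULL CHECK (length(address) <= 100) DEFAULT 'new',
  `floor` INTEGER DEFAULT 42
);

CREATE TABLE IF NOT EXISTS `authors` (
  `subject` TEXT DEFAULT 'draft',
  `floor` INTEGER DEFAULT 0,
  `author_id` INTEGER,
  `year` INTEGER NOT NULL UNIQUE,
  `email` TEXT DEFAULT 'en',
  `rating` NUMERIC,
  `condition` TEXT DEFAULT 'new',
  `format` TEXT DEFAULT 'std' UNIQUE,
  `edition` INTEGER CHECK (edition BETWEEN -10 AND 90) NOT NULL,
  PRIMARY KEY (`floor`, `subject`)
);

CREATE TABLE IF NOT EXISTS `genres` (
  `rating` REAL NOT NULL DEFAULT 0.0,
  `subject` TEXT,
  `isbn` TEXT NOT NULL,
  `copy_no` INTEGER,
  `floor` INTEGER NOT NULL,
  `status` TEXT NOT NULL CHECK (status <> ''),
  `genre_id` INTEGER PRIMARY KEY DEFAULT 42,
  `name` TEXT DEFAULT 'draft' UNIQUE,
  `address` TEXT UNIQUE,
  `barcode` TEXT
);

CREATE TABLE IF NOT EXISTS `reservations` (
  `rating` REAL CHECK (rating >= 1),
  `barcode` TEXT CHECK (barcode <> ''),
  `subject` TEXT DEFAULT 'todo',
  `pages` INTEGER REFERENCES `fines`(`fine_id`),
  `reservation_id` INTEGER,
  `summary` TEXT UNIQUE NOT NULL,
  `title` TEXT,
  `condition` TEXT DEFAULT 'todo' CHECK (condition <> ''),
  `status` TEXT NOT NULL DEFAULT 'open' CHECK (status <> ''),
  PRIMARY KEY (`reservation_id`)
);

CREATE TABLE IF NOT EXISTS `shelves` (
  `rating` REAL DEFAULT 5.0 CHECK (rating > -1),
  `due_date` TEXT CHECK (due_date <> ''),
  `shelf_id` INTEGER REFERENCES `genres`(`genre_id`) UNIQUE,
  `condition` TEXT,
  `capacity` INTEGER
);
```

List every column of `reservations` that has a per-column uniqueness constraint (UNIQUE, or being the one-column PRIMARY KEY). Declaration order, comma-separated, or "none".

reservation_id, summary

- rating: no UNIQUE or single-column PK constraint.
- barcode: no UNIQUE or single-column PK constraint.
- subject: no UNIQUE or single-column PK constraint.
- pages: no UNIQUE or single-column PK constraint.
- reservation_id: single-column PRIMARY KEY → unique.
- summary: declared UNIQUE → unique.
- title: no UNIQUE or single-column PK constraint.
- condition: no UNIQUE or single-column PK constraint.
- status: no UNIQUE or single-column PK constraint.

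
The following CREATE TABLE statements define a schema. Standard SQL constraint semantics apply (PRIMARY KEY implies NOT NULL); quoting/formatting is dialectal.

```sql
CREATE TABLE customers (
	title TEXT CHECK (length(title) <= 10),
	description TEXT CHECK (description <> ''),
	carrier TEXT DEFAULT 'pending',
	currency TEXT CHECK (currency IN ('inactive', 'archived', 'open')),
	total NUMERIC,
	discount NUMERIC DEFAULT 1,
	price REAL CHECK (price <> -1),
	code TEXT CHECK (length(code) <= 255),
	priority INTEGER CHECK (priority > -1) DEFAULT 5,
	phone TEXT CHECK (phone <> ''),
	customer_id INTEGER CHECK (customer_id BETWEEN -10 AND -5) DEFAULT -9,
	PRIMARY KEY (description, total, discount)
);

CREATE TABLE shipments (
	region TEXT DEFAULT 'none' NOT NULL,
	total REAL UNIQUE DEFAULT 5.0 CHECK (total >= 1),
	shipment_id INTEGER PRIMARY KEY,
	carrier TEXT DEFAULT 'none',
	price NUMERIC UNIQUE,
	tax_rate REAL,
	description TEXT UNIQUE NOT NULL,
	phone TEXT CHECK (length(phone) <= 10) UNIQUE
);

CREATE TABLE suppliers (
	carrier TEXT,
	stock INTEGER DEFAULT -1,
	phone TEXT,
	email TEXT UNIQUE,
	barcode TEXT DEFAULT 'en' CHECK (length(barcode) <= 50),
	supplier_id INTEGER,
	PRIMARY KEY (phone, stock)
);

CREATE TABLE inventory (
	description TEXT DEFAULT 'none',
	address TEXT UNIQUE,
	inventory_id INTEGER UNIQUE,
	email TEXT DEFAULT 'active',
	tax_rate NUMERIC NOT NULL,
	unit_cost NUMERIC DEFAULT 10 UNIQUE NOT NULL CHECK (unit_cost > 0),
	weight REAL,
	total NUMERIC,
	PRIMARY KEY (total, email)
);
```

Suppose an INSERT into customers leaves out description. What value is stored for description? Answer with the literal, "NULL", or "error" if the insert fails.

description has no DEFAULT clause.
Omitting it would insert NULL, but it is part of the PRIMARY KEY, so the INSERT fails.

error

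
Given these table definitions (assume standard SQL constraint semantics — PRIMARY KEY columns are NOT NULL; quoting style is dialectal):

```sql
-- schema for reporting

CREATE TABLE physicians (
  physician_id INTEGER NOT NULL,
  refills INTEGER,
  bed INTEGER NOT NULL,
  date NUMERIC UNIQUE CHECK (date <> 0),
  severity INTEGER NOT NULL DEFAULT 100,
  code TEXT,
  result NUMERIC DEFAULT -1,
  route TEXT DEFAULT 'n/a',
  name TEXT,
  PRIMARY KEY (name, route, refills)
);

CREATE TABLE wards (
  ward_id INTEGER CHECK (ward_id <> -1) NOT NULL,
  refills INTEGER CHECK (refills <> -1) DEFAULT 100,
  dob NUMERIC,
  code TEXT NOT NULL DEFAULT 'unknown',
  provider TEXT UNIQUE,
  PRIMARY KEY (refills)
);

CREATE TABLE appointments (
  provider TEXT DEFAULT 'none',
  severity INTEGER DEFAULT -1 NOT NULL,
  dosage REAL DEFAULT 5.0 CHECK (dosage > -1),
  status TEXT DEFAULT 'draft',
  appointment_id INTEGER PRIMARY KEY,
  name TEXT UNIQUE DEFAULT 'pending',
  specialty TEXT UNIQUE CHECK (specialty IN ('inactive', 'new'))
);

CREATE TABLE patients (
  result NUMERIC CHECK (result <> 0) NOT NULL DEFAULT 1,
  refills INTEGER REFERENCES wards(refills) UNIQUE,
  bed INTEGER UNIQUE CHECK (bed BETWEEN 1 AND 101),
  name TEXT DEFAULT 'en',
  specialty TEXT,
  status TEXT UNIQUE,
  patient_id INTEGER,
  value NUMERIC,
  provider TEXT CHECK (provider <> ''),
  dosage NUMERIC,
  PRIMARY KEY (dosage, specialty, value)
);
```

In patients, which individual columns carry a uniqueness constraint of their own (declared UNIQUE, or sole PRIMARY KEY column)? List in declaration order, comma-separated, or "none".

refills, bed, status

- result: no UNIQUE or single-column PK constraint.
- refills: declared UNIQUE → unique.
- bed: declared UNIQUE → unique.
- name: no UNIQUE or single-column PK constraint.
- specialty: part of a composite PRIMARY KEY — only the tuple is unique, not this column on its own.
- status: declared UNIQUE → unique.
- patient_id: no UNIQUE or single-column PK constraint.
- value: part of a composite PRIMARY KEY — only the tuple is unique, not this column on its own.
- provider: no UNIQUE or single-column PK constraint.
- dosage: part of a composite PRIMARY KEY — only the tuple is unique, not this column on its own.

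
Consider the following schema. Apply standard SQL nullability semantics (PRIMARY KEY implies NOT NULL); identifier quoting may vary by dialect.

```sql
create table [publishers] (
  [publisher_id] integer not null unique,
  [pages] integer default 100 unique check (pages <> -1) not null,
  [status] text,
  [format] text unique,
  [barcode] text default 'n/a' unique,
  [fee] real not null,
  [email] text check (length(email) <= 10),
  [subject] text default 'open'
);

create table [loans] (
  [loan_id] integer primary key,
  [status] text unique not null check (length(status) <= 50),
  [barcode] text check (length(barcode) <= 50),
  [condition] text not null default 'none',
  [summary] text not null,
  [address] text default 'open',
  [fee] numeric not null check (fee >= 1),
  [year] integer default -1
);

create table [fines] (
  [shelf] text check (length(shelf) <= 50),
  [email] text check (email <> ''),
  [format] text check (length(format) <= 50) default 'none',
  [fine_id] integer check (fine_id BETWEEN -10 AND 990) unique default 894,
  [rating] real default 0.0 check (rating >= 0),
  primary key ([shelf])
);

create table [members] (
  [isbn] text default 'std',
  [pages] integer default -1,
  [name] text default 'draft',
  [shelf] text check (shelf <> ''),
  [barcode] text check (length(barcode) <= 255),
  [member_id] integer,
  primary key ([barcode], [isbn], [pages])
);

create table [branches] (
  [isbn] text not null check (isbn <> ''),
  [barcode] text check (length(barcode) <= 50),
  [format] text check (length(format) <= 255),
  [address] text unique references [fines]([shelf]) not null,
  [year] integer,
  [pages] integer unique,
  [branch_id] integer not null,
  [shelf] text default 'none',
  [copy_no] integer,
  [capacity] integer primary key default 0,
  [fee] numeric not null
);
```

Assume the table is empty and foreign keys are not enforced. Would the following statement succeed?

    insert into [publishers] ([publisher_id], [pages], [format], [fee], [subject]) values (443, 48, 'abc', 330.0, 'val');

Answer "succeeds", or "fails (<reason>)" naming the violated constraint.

NOT NULL columns: fee is supplied; pages is supplied; publisher_id is supplied.
CHECK constraints: 48 satisfies (pages <> -1).
No constraint is violated.

succeeds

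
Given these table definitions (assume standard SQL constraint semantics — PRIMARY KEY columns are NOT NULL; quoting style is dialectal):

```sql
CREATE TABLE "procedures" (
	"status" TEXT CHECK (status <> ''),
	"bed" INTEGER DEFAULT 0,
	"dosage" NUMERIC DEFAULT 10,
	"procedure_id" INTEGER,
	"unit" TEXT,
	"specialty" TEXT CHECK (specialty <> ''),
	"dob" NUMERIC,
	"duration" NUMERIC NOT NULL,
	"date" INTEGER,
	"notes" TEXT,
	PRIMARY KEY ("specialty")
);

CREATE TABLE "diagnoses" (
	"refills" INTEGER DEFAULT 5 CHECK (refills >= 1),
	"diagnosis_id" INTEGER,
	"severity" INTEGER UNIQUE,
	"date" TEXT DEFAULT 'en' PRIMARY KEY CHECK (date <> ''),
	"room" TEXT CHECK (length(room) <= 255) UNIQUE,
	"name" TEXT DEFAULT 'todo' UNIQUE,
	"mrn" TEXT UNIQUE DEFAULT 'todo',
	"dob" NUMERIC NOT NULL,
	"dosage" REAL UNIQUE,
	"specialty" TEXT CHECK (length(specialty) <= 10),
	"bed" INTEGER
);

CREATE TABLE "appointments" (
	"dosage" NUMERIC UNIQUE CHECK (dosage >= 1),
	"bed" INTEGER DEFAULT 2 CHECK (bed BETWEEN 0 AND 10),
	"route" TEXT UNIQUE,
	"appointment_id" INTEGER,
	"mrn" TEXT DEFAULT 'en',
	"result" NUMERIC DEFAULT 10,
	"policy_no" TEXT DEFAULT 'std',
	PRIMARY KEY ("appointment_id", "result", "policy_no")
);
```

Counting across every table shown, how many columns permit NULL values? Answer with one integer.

procedures: 8 nullable (status, bed, dosage, procedure_id, unit, dob, date, notes — PK (specialty) and explicit NOT NULL columns excluded).
diagnoses: 9 nullable (refills, diagnosis_id, severity, room, name, mrn, dosage, specialty, bed — PK (date) and explicit NOT NULL columns excluded).
appointments: 4 nullable (dosage, bed, route, mrn — PK (appointment_id, result, policy_no) and explicit NOT NULL columns excluded).
Total: 8 + 9 + 4 = 21.

21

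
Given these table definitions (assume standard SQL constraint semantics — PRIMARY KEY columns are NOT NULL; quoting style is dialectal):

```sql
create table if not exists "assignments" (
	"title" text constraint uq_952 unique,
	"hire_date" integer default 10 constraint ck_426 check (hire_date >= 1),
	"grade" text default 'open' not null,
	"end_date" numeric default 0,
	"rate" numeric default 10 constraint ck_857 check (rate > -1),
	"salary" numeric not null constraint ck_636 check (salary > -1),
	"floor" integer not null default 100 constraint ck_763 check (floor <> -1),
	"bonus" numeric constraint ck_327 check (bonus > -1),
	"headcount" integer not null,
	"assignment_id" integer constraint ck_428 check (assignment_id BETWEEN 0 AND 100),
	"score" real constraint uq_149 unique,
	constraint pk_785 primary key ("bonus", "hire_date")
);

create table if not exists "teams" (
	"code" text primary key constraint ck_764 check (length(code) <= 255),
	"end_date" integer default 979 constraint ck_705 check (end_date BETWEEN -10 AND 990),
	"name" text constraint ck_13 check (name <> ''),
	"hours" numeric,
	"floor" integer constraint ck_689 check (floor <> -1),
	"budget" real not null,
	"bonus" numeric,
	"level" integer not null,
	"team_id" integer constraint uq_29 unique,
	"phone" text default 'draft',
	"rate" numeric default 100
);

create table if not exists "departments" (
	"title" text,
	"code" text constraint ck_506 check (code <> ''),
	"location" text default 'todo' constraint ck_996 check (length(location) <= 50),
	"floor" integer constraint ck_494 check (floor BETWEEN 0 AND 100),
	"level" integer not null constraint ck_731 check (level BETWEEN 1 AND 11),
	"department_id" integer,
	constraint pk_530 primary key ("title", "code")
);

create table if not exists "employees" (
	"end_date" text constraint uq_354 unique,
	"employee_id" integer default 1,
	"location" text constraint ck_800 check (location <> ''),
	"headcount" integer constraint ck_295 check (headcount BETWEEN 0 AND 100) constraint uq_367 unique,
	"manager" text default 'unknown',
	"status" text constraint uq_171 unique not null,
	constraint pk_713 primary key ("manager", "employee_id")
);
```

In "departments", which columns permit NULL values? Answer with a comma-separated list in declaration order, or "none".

- title: part of the PRIMARY KEY, which implies NOT NULL → not nullable.
- code: part of the PRIMARY KEY, which implies NOT NULL → not nullable.
- location: CHECK does not forbid NULL (a CHECK constraint passes when its expression is NULL) → nullable.
- floor: CHECK does not forbid NULL (a CHECK constraint passes when its expression is NULL) → nullable.
- level: declared NOT NULL → not nullable.
- department_id: no NOT NULL constraint applies → nullable.

location, floor, department_id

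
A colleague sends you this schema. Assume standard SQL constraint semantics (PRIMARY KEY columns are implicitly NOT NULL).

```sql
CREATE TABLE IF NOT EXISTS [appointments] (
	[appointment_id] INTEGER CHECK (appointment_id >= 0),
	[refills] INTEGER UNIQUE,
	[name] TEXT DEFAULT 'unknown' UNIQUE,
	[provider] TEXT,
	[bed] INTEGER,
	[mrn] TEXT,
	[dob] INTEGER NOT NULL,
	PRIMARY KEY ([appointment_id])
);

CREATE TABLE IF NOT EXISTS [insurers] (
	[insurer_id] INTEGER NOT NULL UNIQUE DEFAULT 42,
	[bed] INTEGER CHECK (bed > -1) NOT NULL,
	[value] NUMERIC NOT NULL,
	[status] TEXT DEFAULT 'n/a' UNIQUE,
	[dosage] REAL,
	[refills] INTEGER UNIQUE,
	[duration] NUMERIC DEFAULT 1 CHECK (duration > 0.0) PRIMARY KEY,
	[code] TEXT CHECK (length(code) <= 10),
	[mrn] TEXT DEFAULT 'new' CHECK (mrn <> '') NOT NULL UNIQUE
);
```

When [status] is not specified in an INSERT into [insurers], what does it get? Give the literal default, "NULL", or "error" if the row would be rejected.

status has an explicit DEFAULT 'n/a'.
When the column is omitted from an INSERT, that default is used.

'n/a'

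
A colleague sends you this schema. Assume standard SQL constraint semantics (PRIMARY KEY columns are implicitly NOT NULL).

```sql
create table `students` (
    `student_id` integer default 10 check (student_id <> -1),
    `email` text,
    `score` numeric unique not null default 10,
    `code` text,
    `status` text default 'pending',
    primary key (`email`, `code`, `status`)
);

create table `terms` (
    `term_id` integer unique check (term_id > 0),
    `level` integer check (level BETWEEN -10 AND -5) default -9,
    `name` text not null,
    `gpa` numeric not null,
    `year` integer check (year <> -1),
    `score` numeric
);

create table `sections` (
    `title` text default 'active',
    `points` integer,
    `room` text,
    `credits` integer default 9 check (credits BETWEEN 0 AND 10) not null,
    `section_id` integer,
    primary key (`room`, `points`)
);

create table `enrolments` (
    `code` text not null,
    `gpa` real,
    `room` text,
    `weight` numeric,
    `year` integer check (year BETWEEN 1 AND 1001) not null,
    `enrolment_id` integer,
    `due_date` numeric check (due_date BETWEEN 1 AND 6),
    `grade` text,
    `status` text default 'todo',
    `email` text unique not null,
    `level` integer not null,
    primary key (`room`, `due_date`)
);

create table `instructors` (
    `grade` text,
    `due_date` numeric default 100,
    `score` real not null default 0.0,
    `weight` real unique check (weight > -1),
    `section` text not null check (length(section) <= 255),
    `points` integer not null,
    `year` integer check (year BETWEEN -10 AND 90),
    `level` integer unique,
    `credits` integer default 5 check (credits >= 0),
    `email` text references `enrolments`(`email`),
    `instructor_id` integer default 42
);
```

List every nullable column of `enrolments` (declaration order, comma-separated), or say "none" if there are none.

gpa, weight, enrolment_id, grade, status

- code: declared NOT NULL → not nullable.
- gpa: no NOT NULL constraint applies → nullable.
- room: part of the PRIMARY KEY, which implies NOT NULL → not nullable.
- weight: no NOT NULL constraint applies → nullable.
- year: declared NOT NULL → not nullable.
- enrolment_id: no NOT NULL constraint applies → nullable.
- due_date: part of the PRIMARY KEY, which implies NOT NULL → not nullable.
- grade: no NOT NULL constraint applies → nullable.
- status: DEFAULT only fills an omitted column; an explicit NULL is still allowed → nullable.
- email: declared NOT NULL → not nullable.
- level: declared NOT NULL → not nullable.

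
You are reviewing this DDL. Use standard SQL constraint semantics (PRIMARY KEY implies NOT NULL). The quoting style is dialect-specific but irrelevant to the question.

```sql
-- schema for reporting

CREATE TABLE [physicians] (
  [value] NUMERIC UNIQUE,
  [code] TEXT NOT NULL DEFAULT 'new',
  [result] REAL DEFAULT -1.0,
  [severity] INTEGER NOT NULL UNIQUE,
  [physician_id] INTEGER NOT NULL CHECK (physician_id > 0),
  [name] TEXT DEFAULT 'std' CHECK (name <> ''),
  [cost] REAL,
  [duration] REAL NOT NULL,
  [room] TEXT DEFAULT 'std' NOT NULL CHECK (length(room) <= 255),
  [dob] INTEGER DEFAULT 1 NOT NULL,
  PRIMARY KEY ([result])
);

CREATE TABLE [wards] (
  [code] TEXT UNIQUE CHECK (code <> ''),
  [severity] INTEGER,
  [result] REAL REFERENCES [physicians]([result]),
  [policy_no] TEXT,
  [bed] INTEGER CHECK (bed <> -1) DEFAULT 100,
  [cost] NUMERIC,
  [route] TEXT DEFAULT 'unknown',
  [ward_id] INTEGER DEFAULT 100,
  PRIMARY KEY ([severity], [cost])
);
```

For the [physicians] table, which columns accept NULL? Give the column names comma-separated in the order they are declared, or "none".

value, name, cost

- value: UNIQUE does not imply NOT NULL → nullable.
- code: declared NOT NULL → not nullable.
- result: part of the PRIMARY KEY, which implies NOT NULL → not nullable.
- severity: declared NOT NULL → not nullable.
- physician_id: declared NOT NULL → not nullable.
- name: CHECK does not forbid NULL (a CHECK constraint passes when its expression is NULL) → nullable.
- cost: no NOT NULL constraint applies → nullable.
- duration: declared NOT NULL → not nullable.
- room: declared NOT NULL → not nullable.
- dob: declared NOT NULL → not nullable.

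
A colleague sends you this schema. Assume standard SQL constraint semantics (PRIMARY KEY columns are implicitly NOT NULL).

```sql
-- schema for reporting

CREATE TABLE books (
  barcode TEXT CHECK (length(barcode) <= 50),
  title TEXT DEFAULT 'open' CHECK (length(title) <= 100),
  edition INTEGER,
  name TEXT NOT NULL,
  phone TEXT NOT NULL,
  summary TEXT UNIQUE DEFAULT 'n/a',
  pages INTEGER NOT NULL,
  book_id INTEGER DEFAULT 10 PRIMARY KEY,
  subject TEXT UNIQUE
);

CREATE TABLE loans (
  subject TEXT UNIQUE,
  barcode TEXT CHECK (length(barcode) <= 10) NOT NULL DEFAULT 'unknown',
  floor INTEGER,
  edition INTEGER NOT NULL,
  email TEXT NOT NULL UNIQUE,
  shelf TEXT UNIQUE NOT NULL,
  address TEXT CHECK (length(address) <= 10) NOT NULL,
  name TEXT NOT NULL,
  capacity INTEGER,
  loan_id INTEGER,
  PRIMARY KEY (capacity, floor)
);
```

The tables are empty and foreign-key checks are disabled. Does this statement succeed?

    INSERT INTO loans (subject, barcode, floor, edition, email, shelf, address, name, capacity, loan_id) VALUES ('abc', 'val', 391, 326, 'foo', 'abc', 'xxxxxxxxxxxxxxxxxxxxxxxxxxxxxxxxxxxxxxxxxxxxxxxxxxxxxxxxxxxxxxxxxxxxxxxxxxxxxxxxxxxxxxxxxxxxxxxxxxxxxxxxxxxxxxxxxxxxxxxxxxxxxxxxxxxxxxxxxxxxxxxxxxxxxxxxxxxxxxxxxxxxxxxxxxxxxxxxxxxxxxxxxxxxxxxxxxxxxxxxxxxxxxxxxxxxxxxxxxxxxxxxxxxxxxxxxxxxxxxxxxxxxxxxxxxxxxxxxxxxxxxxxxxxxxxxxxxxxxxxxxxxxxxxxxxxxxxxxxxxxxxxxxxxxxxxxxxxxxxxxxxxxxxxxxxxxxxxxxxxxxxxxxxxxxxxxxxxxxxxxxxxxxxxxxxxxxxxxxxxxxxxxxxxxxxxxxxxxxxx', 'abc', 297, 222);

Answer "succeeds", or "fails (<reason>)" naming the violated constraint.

fails (CHECK on address)

The value 'xxxxxxxxxxxxxxxxxxxxxxxxxxxxxxxxxxxxxxxxxxxxxxxxxxxxxxxxxxxxxxxxxxxxxxxxxxxxxxxxxxxxxxxxxxxxxxxxxxxxxxxxxxxxxxxxxxxxxxxxxxxxxxxxxxxxxxxxxxxxxxxxxxxxxxxxxxxxxxxxxxxxxxxxxxxxxxxxxxxxxxxxxxxxxxxxxxxxxxxxxxxxxxxxxxxxxxxxxxxxxxxxxxxxxxxxxxxxxxxxxxxxxxxxxxxxxxxxxxxxxxxxxxxxxxxxxxxxxxxxxxxxxxxxxxxxxxxxxxxxxxxxxxxxxxxxxxxxxxxxxxxxxxxxxxxxxxxxxxxxxxxxxxxxxxxxxxxxxxxxxxxxxxxxxxxxxxxxxxxxxxxxxxxxxxxxxxxxxxxx' for address violates CHECK (length(address) <= 10).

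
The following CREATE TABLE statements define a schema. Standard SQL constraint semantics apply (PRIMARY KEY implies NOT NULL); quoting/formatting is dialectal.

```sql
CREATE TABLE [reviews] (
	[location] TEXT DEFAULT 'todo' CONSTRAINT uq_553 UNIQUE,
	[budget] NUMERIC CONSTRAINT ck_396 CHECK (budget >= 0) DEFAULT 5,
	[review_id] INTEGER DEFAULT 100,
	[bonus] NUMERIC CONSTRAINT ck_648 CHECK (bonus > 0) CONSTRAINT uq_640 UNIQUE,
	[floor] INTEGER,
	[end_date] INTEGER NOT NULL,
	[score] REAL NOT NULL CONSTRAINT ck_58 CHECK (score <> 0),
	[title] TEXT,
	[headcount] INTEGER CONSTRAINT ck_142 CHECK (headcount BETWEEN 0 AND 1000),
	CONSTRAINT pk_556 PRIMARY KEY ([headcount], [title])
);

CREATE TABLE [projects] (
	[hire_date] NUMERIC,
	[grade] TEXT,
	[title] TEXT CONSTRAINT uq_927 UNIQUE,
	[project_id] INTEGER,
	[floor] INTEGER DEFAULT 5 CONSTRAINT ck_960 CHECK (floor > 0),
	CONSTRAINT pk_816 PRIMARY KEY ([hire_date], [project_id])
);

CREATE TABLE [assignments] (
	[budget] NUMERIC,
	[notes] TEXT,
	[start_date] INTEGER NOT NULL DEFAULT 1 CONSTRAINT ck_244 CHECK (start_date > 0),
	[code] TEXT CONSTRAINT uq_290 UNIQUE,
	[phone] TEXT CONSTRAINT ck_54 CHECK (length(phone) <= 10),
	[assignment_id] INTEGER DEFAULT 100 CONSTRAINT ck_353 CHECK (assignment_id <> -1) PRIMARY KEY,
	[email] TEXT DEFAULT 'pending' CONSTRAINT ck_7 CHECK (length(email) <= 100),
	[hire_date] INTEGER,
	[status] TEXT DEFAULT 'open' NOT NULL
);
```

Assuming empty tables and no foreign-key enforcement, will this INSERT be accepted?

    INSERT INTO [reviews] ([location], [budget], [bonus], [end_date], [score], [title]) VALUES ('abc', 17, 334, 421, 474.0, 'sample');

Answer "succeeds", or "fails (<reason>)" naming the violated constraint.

fails (NOT NULL on headcount)

headcount is omitted from the column list and has no DEFAULT, so it would receive NULL.
But headcount is part of the PRIMARY KEY (implied NOT NULL).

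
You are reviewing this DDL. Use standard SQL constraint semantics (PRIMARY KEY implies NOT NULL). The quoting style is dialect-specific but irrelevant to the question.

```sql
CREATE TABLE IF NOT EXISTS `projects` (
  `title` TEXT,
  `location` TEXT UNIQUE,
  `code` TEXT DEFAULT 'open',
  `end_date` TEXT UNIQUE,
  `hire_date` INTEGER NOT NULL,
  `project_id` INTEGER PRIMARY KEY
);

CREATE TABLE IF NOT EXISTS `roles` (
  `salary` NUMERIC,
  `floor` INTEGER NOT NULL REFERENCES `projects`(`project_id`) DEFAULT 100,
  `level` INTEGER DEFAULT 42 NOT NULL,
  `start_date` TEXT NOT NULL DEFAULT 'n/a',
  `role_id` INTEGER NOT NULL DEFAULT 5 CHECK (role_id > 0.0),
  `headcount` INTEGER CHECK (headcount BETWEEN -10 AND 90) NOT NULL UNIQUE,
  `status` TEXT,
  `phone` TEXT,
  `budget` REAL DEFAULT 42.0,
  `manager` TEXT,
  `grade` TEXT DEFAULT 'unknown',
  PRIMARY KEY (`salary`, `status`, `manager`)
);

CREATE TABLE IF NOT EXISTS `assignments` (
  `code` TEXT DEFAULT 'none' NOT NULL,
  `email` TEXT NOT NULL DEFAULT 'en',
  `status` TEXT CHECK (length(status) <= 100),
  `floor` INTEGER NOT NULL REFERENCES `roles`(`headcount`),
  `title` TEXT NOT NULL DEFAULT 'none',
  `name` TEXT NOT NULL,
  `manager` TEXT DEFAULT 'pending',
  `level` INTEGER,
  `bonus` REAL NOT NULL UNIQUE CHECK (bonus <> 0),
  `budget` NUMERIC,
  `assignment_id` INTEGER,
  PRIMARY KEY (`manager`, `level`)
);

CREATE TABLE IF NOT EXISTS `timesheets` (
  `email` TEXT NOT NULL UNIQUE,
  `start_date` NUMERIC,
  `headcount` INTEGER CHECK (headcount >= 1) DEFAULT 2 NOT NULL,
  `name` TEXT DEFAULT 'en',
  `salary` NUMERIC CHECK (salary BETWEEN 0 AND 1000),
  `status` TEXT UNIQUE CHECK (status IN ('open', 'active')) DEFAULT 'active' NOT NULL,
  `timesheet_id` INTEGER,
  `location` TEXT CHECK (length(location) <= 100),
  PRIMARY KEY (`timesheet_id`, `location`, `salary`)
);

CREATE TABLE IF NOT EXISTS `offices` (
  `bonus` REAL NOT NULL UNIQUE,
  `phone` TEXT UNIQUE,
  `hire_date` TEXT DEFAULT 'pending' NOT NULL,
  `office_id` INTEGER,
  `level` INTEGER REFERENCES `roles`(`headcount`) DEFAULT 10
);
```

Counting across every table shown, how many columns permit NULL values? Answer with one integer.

projects: 4 nullable (title, location, code, end_date — PK (project_id) and explicit NOT NULL columns excluded).
roles: 3 nullable (phone, budget, grade — PK (salary, status, manager) and explicit NOT NULL columns excluded).
assignments: 3 nullable (status, budget, assignment_id — PK (manager, level) and explicit NOT NULL columns excluded).
timesheets: 2 nullable (start_date, name — PK (timesheet_id, location, salary) and explicit NOT NULL columns excluded).
offices: 3 nullable (phone, office_id, level — PK none and explicit NOT NULL columns excluded).
Total: 4 + 3 + 3 + 2 + 3 = 15.

15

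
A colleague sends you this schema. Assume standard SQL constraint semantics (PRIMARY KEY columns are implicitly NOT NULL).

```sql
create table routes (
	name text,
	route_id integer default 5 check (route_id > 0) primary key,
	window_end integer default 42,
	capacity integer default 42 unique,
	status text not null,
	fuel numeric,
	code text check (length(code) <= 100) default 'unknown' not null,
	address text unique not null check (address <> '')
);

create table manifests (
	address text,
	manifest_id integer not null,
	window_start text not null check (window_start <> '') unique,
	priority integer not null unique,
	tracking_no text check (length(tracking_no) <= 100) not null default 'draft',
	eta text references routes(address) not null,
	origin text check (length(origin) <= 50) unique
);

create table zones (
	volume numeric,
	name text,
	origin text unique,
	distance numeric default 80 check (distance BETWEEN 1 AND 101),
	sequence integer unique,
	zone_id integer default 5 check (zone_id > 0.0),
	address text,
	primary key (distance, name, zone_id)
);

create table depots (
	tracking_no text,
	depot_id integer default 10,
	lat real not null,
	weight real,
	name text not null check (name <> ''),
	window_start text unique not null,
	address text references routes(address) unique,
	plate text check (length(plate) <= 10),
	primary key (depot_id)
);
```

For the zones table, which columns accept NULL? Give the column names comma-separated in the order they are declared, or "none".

volume, origin, sequence, address

- volume: no NOT NULL constraint applies → nullable.
- name: part of the PRIMARY KEY, which implies NOT NULL → not nullable.
- origin: UNIQUE does not imply NOT NULL → nullable.
- distance: part of the PRIMARY KEY, which implies NOT NULL → not nullable.
- sequence: UNIQUE does not imply NOT NULL → nullable.
- zone_id: part of the PRIMARY KEY, which implies NOT NULL → not nullable.
- address: no NOT NULL constraint applies → nullable.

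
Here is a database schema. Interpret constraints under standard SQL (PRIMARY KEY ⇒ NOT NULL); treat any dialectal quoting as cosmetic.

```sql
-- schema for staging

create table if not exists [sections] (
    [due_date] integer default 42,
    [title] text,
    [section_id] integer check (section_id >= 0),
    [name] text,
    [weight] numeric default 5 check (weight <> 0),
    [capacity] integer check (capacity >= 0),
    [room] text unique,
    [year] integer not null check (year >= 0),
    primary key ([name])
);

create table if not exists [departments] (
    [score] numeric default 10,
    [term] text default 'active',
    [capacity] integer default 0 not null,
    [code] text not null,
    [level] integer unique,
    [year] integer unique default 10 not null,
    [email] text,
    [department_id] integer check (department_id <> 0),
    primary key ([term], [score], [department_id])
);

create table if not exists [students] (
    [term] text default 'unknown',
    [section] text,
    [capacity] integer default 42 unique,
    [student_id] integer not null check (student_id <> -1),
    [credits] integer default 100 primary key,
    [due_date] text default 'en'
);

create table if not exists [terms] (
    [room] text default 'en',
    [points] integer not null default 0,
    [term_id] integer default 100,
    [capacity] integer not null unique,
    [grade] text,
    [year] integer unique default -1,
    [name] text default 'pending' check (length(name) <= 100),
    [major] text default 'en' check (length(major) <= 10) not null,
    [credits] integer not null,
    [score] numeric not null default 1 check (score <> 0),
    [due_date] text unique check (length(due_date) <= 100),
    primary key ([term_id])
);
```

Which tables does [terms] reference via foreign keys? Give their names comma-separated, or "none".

No column in terms has a REFERENCES clause.

none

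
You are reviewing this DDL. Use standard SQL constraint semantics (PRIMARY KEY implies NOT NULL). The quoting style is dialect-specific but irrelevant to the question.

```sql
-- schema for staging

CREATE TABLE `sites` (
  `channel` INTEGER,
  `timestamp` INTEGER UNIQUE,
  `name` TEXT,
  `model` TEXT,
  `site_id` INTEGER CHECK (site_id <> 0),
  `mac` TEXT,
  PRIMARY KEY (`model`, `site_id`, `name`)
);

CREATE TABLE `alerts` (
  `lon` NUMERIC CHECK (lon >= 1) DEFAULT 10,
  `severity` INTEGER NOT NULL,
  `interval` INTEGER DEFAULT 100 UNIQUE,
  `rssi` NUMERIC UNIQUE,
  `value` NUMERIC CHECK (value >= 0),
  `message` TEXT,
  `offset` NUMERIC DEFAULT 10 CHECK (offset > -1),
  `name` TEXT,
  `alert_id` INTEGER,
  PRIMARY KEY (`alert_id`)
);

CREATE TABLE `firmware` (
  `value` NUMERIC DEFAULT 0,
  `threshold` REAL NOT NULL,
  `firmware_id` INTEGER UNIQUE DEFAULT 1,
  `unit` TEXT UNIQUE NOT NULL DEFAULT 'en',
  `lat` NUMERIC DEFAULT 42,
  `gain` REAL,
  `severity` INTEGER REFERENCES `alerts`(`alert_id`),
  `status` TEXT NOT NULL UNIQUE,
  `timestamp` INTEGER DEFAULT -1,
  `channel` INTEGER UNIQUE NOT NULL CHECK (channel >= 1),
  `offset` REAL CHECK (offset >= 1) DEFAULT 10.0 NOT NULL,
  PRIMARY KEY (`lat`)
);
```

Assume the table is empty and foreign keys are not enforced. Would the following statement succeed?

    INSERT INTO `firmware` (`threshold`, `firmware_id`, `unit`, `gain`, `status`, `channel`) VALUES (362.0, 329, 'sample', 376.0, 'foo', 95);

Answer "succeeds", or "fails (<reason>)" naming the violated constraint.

succeeds

NOT NULL columns: channel is supplied; lat defaults to 42; offset defaults to 10.0; status is supplied; threshold is supplied; unit is supplied.
CHECK constraints: 95 satisfies (channel >= 1).
No constraint is violated.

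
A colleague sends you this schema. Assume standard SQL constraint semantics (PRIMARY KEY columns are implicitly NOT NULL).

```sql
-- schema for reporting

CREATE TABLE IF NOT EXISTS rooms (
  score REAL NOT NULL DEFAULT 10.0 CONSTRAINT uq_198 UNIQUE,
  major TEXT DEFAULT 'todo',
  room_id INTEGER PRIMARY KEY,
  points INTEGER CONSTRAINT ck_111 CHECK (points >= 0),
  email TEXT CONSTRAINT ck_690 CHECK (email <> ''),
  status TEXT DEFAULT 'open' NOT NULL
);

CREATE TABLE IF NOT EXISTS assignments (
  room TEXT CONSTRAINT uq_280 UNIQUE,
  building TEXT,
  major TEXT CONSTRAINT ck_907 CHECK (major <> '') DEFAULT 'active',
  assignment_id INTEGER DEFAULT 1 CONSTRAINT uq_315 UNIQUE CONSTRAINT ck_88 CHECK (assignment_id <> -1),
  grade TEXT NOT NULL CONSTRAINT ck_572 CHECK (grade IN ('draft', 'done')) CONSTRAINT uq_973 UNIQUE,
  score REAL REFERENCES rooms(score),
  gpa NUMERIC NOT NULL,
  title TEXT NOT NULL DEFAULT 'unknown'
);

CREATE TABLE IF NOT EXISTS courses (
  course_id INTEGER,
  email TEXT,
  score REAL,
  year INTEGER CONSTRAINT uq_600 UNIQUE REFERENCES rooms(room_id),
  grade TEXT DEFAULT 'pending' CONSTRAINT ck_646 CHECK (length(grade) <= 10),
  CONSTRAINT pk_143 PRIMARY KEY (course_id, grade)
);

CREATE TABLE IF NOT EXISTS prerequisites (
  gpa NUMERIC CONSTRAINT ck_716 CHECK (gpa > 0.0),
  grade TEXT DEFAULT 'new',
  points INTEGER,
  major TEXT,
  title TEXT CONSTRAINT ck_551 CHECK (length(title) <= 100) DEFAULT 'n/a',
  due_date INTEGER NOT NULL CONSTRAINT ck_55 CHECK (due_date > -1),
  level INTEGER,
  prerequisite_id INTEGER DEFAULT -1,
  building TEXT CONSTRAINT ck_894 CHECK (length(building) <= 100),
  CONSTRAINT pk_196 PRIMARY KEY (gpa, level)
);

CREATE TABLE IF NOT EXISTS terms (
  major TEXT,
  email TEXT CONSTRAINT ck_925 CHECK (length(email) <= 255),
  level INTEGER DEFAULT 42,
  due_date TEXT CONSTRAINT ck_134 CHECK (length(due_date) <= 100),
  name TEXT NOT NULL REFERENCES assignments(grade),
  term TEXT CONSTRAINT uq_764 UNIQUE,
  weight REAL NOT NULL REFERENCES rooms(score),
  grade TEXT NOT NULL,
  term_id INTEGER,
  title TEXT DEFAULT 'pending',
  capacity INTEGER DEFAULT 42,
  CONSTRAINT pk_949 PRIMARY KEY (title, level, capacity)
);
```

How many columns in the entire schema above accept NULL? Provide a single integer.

22

rooms: 3 nullable (major, points, email — PK (room_id) and explicit NOT NULL columns excluded).
assignments: 5 nullable (room, building, major, assignment_id, score — PK none and explicit NOT NULL columns excluded).
courses: 3 nullable (email, score, year — PK (course_id, grade) and explicit NOT NULL columns excluded).
prerequisites: 6 nullable (grade, points, major, title, prerequisite_id, building — PK (gpa, level) and explicit NOT NULL columns excluded).
terms: 5 nullable (major, email, due_date, term, term_id — PK (title, level, capacity) and explicit NOT NULL columns excluded).
Total: 3 + 5 + 3 + 6 + 5 = 22.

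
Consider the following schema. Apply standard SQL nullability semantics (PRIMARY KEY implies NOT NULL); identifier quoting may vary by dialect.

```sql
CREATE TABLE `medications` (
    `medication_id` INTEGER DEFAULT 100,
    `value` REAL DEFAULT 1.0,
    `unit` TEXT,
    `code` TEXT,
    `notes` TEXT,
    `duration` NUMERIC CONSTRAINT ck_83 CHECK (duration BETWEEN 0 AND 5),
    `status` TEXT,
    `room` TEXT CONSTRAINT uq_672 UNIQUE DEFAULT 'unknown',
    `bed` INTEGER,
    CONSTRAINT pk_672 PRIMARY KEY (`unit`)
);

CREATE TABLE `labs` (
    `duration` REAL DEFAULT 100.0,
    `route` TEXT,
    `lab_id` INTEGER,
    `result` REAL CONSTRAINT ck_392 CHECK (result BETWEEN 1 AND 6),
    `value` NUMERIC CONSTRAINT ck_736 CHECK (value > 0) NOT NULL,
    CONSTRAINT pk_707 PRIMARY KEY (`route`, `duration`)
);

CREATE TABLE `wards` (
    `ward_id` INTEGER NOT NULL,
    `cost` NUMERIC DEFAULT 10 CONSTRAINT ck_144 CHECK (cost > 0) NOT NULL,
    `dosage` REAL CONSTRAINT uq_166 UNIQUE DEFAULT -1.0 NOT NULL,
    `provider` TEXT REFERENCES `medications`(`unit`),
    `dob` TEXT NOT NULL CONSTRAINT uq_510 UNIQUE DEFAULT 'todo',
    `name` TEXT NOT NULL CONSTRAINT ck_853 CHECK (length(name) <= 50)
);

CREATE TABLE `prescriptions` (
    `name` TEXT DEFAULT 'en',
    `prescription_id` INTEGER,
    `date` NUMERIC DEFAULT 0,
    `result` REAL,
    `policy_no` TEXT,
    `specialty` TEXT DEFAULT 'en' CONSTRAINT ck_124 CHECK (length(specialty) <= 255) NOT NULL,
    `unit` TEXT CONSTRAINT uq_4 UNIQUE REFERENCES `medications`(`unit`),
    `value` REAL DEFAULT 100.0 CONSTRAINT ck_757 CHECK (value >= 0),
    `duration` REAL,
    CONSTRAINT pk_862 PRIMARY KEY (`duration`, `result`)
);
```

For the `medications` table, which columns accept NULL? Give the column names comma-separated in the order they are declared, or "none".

- medication_id: DEFAULT only fills an omitted column; an explicit NULL is still allowed → nullable.
- value: DEFAULT only fills an omitted column; an explicit NULL is still allowed → nullable.
- unit: part of the PRIMARY KEY, which implies NOT NULL → not nullable.
- code: no NOT NULL constraint applies → nullable.
- notes: no NOT NULL constraint applies → nullable.
- duration: CHECK does not forbid NULL (a CHECK constraint passes when its expression is NULL) → nullable.
- status: no NOT NULL constraint applies → nullable.
- room: UNIQUE does not imply NOT NULL → nullable.
- bed: no NOT NULL constraint applies → nullable.

medication_id, value, code, notes, duration, status, room, bed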